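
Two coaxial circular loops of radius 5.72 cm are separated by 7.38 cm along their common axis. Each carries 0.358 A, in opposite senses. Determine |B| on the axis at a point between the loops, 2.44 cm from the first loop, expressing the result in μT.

Each loop contributes B = μ₀IR²/[2(R²+z²)^(3/2)] on the axis, with z measured from that loop.
Loop 1 (z = 0.0244 m): B₁ = 3.06×10⁻⁶ T. Loop 2 (z = 0.0494 m): B₂ = 1.70×10⁻⁶ T.
The fields oppose: B = |B₁ − B₂| = 1.36×10⁻⁶ T.

B ≈ 1.36 μT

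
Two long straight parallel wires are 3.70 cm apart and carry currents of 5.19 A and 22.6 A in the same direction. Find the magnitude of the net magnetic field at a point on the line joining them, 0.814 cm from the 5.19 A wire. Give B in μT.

Each long wire gives B = μ₀I/(2πd). Distances are d₁ = 0.00814 m and d₂ = 0.02886 m.
B₁ = 1.28×10⁻⁴ T, B₂ = 1.57×10⁻⁴ T.
Between parallel currents the two contributions point in opposite directions, so they subtract. B = |B₁ − B₂| = |1.28×10⁻⁴ − 1.57×10⁻⁴| = 2.91×10⁻⁵ T.

B ≈ 29.1 μT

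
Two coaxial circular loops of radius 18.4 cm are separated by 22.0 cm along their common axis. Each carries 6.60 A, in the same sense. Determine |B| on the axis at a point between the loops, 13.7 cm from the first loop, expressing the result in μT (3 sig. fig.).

B ≈ 28.7 μT

Each loop contributes B = μ₀IR²/[2(R²+z²)^(3/2)] on the axis, with z measured from that loop.
Loop 1 (z = 0.137 m): B₁ = 1.16×10⁻⁵ T. Loop 2 (z = 0.083 m): B₂ = 1.71×10⁻⁵ T.
The fields add: B = B₁ + B₂ = 2.87×10⁻⁵ T.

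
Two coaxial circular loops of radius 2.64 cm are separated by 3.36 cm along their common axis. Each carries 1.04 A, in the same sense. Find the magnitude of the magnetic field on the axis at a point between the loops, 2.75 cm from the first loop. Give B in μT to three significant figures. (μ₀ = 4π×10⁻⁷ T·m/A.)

B ≈ 31.1 μT

Each loop contributes B = μ₀IR²/[2(R²+z²)^(3/2)] on the axis, with z measured from that loop.
Loop 1 (z = 0.0275 m): B₁ = 8.22×10⁻⁶ T. Loop 2 (z = 0.0061 m): B₂ = 2.29×10⁻⁵ T.
The fields add: B = B₁ + B₂ = 3.11×10⁻⁵ T.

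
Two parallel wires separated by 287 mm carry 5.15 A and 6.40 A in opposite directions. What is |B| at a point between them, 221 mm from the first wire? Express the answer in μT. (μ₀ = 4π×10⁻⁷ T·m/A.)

Each long wire gives B = μ₀I/(2πd). Distances are d₁ = 0.221 m and d₂ = 0.066 m.
B₁ = 4.66×10⁻⁶ T, B₂ = 1.94×10⁻⁵ T.
Between antiparallel currents both contributions point the same way, so they add. B = B₁ + B₂ = 4.66×10⁻⁶ + 1.94×10⁻⁵ = 2.41×10⁻⁵ T.

B ≈ 24.1 μT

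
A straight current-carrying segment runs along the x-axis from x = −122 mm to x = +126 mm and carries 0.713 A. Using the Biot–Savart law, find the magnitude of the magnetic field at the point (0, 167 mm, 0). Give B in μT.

B ≈ 0.509 μT

For a finite straight segment, B = (μ₀I/4πd)(sinθ₁ + sinθ₂), where θ₁, θ₂ are the angles from the perpendicular to each end.
The perpendicular distance is d = 0.167 m; the end-offsets along the wire are a = 0.122 m and b = 0.126 m.
sinθ₁ = 0.122/√(0.122²+0.167²) = 0.5899; sinθ₂ = 0.126/√(0.126²+0.167²) = 0.6023.
B = (4π×10⁻⁷ × 0.713) / (4π × 0.167) × (0.5899 + 0.6023) = 5.09×10⁻⁷ T.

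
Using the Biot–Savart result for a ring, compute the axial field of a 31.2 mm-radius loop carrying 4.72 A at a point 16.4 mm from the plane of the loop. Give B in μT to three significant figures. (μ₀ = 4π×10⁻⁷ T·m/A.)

On the axis of a circular loop, B = μ₀IR² / [2(R²+z²)^(3/2)].
R² + z² = (0.0312)² + (0.0164)² = 0.001242 m², and (R²+z²)^(3/2) = 4.38×10⁻⁵ m³.
B = (4π×10⁻⁷ × 4.72 × 0.0009734) / (2 × 4.38×10⁻⁵) = 6.59×10⁻⁵ T.

B ≈ 65.9 μT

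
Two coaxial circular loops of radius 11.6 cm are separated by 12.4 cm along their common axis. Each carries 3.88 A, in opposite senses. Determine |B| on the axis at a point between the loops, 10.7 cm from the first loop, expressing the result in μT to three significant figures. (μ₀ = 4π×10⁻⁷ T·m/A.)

Each loop contributes B = μ₀IR²/[2(R²+z²)^(3/2)] on the axis, with z measured from that loop.
Loop 1 (z = 0.107 m): B₁ = 8.35×10⁻⁶ T. Loop 2 (z = 0.017 m): B₂ = 2.04×10⁻⁵ T.
The fields oppose: B = |B₁ − B₂| = 1.20×10⁻⁵ T.

B ≈ 12.0 μT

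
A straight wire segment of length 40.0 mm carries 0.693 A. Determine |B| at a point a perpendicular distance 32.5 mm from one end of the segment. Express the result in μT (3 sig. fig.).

B ≈ 1.65 μT

For a finite straight segment, B = (μ₀I/4πd)(sinθ₁ + sinθ₂), where θ₁, θ₂ are the angles from the perpendicular to each end.
The perpendicular foot is at one end, so the two end-offsets along the wire are 0 and L = 0.04 m.
sinθ₁ = 0/√(0²+0.0325²) = 0.0000; sinθ₂ = 0.04/√(0.04²+0.0325²) = 0.7761.
B = (4π×10⁻⁷ × 0.693) / (4π × 0.0325) × (0.0000 + 0.7761) = 1.65×10⁻⁶ T.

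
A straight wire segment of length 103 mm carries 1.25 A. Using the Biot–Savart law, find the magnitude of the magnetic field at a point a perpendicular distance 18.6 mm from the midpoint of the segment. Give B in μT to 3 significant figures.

For a finite straight segment, B = (μ₀I/4πd)(sinθ₁ + sinθ₂), where θ₁, θ₂ are the angles from the perpendicular to each end.
The perpendicular from the point meets the wire at its midpoint, so each end is L/2 = 0.0515 m away along the wire.
sinθ₁ = 0.0515/√(0.0515²+0.0186²) = 0.9405; sinθ₂ = 0.0515/√(0.0515²+0.0186²) = 0.9405.
B = (4π×10⁻⁷ × 1.25) / (4π × 0.0186) × (0.9405 + 0.9405) = 1.26×10⁻⁵ T.

B ≈ 12.6 μT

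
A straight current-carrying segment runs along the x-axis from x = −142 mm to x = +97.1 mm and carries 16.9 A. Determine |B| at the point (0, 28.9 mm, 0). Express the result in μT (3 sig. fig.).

B ≈ 113 μT

For a finite straight segment, B = (μ₀I/4πd)(sinθ₁ + sinθ₂), where θ₁, θ₂ are the angles from the perpendicular to each end.
The perpendicular distance is d = 0.0289 m; the end-offsets along the wire are a = 0.142 m and b = 0.0971 m.
sinθ₁ = 0.142/√(0.142²+0.0289²) = 0.9799; sinθ₂ = 0.0971/√(0.0971²+0.0289²) = 0.9584.
B = (4π×10⁻⁷ × 16.9) / (4π × 0.0289) × (0.9799 + 0.9584) = 1.13×10⁻⁴ T.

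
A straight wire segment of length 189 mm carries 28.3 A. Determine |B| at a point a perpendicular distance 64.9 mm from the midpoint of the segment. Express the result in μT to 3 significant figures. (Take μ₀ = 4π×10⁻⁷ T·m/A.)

B ≈ 71.9 μT

For a finite straight segment, B = (μ₀I/4πd)(sinθ₁ + sinθ₂), where θ₁, θ₂ are the angles from the perpendicular to each end.
The perpendicular from the point meets the wire at its midpoint, so each end is L/2 = 0.0945 m away along the wire.
sinθ₁ = 0.0945/√(0.0945²+0.0649²) = 0.8243; sinθ₂ = 0.0945/√(0.0945²+0.0649²) = 0.8243.
B = (4π×10⁻⁷ × 28.3) / (4π × 0.0649) × (0.8243 + 0.8243) = 7.19×10⁻⁵ T.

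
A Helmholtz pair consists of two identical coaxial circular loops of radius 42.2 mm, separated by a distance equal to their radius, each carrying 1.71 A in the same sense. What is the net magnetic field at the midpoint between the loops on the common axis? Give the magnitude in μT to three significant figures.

B ≈ 36.4 μT

Each loop contributes B = μ₀IR²/[2(R²+z²)^(3/2)] on the axis, with z measured from that loop.
Loop 1 (z = 0.0211 m): B₁ = 1.82×10⁻⁵ T. Loop 2 (z = 0.0211 m): B₂ = 1.82×10⁻⁵ T.
The fields add: B = B₁ + B₂ = 3.64×10⁻⁵ T.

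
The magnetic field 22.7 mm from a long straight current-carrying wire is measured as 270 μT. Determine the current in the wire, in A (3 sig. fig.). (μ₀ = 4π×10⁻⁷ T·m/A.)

For a long straight wire B = μ₀I/(2πd), so I = 2πdB/μ₀.
I = 2π × 0.0227 × 2.70×10⁻⁴ / (4π×10⁻⁷) = 30.6 A.

I ≈ 30.6 A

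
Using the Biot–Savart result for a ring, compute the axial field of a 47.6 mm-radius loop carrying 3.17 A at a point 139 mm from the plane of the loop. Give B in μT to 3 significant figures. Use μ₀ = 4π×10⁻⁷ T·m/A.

On the axis of a circular loop, B = μ₀IR² / [2(R²+z²)^(3/2)].
R² + z² = (0.0476)² + (0.139)² = 0.02159 m², and (R²+z²)^(3/2) = 3.17×10⁻³ m³.
B = (4π×10⁻⁷ × 3.17 × 0.002266) / (2 × 3.17×10⁻³) = 1.42×10⁻⁶ T.

B ≈ 1.42 μT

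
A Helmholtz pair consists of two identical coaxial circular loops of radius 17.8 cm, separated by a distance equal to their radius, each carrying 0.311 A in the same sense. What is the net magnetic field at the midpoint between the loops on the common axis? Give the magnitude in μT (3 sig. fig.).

Each loop contributes B = μ₀IR²/[2(R²+z²)^(3/2)] on the axis, with z measured from that loop.
Loop 1 (z = 0.089 m): B₁ = 7.86×10⁻⁷ T. Loop 2 (z = 0.089 m): B₂ = 7.86×10⁻⁷ T.
The fields add: B = B₁ + B₂ = 1.57×10⁻⁶ T.

B ≈ 1.57 μT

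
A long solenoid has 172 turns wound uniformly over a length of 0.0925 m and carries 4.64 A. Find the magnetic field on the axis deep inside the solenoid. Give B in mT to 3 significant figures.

Inside a long solenoid, B = μ₀nI with n = 1859 turns/m.
B = 4π×10⁻⁷ × 1859 × 4.64 = 1.08×10⁻² T.

B ≈ 10.8 mT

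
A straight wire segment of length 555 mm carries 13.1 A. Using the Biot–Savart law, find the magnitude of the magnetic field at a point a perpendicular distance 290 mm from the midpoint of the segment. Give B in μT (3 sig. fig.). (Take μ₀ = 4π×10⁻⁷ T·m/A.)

B ≈ 6.25 μT

For a finite straight segment, B = (μ₀I/4πd)(sinθ₁ + sinθ₂), where θ₁, θ₂ are the angles from the perpendicular to each end.
The perpendicular from the point meets the wire at its midpoint, so each end is L/2 = 0.2775 m away along the wire.
sinθ₁ = 0.2775/√(0.2775²+0.29²) = 0.6914; sinθ₂ = 0.2775/√(0.2775²+0.29²) = 0.6914.
B = (4π×10⁻⁷ × 13.1) / (4π × 0.29) × (0.6914 + 0.6914) = 6.25×10⁻⁶ T.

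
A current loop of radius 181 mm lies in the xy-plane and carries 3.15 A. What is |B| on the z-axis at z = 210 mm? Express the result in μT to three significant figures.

B ≈ 3.04 μT

On the axis of a circular loop, B = μ₀IR² / [2(R²+z²)^(3/2)].
R² + z² = (0.181)² + (0.21)² = 0.07686 m², and (R²+z²)^(3/2) = 2.13×10⁻² m³.
B = (4π×10⁻⁷ × 3.15 × 0.03276) / (2 × 2.13×10⁻²) = 3.04×10⁻⁶ T.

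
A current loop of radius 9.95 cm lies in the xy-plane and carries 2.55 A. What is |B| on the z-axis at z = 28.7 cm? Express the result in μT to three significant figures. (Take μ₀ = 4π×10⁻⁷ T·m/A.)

On the axis of a circular loop, B = μ₀IR² / [2(R²+z²)^(3/2)].
R² + z² = (0.0995)² + (0.287)² = 0.09227 m², and (R²+z²)^(3/2) = 2.80×10⁻² m³.
B = (4π×10⁻⁷ × 2.55 × 0.0099) / (2 × 2.80×10⁻²) = 5.66×10⁻⁷ T.

B ≈ 0.566 μT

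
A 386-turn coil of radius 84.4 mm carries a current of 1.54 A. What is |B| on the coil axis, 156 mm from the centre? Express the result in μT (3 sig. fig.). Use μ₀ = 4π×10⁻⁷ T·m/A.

B ≈ 477 μT

For an N-turn flat coil, B = Nμ₀IR²/[2(R²+z²)^(3/2)] with R = 0.0844 m, z = 0.156 m.
B = 386 × 1.24×10⁻⁶ T = 4.77×10⁻⁴ T.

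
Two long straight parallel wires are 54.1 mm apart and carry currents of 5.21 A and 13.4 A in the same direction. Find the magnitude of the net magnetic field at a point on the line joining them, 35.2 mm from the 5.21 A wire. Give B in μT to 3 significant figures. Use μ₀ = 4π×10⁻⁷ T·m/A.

B ≈ 112 μT

Each long wire gives B = μ₀I/(2πd). Distances are d₁ = 0.0352 m and d₂ = 0.0189 m.
B₁ = 2.96×10⁻⁵ T, B₂ = 1.42×10⁻⁴ T.
Between parallel currents the two contributions point in opposite directions, so they subtract. B = |B₁ − B₂| = |2.96×10⁻⁵ − 1.42×10⁻⁴| = 1.12×10⁻⁴ T.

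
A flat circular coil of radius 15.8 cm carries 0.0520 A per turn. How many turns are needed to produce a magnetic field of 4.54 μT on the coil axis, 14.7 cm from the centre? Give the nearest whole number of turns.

N = 56

For an N-turn coil, B = Nμ₀IR²/[2(R²+z²)^(3/2)]. A single turn gives B₁ = 8.12×10⁻⁸ T with R = 0.158 m, z = 0.147 m.
N = B/B₁ = 4.54×10⁻⁶ / 8.12×10⁻⁸ = 55.94.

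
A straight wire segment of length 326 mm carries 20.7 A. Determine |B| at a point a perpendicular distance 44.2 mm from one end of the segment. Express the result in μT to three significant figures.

For a finite straight segment, B = (μ₀I/4πd)(sinθ₁ + sinθ₂), where θ₁, θ₂ are the angles from the perpendicular to each end.
The perpendicular foot is at one end, so the two end-offsets along the wire are 0 and L = 0.326 m.
sinθ₁ = 0/√(0²+0.0442²) = 0.0000; sinθ₂ = 0.326/√(0.326²+0.0442²) = 0.9909.
B = (4π×10⁻⁷ × 20.7) / (4π × 0.0442) × (0.0000 + 0.9909) = 4.64×10⁻⁵ T.

B ≈ 46.4 μT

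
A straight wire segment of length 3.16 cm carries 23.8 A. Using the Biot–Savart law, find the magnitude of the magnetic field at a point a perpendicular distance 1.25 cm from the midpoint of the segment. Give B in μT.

For a finite straight segment, B = (μ₀I/4πd)(sinθ₁ + sinθ₂), where θ₁, θ₂ are the angles from the perpendicular to each end.
The perpendicular from the point meets the wire at its midpoint, so each end is L/2 = 0.0158 m away along the wire.
sinθ₁ = 0.0158/√(0.0158²+0.0125²) = 0.7842; sinθ₂ = 0.0158/√(0.0158²+0.0125²) = 0.7842.
B = (4π×10⁻⁷ × 23.8) / (4π × 0.0125) × (0.7842 + 0.7842) = 2.99×10⁻⁴ T.

B ≈ 299 μT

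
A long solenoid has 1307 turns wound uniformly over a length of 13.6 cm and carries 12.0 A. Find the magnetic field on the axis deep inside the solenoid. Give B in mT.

Inside a long solenoid, B = μ₀nI with n = 9610 turns/m.
B = 4π×10⁻⁷ × 9610 × 12.0 = 0.145 T.

B ≈ 145 mT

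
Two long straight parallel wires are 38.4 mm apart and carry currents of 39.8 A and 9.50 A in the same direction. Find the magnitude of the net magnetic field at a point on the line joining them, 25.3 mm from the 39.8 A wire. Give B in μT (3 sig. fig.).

B ≈ 170 μT

Each long wire gives B = μ₀I/(2πd). Distances are d₁ = 0.0253 m and d₂ = 0.0131 m.
B₁ = 3.15×10⁻⁴ T, B₂ = 1.45×10⁻⁴ T.
Between parallel currents the two contributions point in opposite directions, so they subtract. B = |B₁ − B₂| = |3.15×10⁻⁴ − 1.45×10⁻⁴| = 1.70×10⁻⁴ T.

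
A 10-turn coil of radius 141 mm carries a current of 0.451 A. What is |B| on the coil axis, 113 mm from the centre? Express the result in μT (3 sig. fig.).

For an N-turn flat coil, B = Nμ₀IR²/[2(R²+z²)^(3/2)] with R = 0.141 m, z = 0.113 m.
B = 10 × 9.55×10⁻⁷ T = 9.55×10⁻⁶ T.

B ≈ 9.55 μT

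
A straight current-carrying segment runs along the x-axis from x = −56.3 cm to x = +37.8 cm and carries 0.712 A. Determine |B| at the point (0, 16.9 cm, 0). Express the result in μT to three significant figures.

For a finite straight segment, B = (μ₀I/4πd)(sinθ₁ + sinθ₂), where θ₁, θ₂ are the angles from the perpendicular to each end.
The perpendicular distance is d = 0.169 m; the end-offsets along the wire are a = 0.563 m and b = 0.378 m.
sinθ₁ = 0.563/√(0.563²+0.169²) = 0.9578; sinθ₂ = 0.378/√(0.378²+0.169²) = 0.9129.
B = (4π×10⁻⁷ × 0.712) / (4π × 0.169) × (0.9578 + 0.9129) = 7.88×10⁻⁷ T.

B ≈ 0.788 μT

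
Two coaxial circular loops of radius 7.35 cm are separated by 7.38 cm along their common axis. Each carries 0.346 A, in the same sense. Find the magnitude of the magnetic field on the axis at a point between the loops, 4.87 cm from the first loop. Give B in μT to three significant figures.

B ≈ 4.22 μT

Each loop contributes B = μ₀IR²/[2(R²+z²)^(3/2)] on the axis, with z measured from that loop.
Loop 1 (z = 0.0487 m): B₁ = 1.71×10⁻⁶ T. Loop 2 (z = 0.0251 m): B₂ = 2.51×10⁻⁶ T.
The fields add: B = B₁ + B₂ = 4.22×10⁻⁶ T.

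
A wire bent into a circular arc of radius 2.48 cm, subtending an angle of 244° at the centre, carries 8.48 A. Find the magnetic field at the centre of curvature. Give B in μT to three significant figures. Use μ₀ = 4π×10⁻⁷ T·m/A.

The Biot–Savart field of a circular arc at its centre is B = μ₀Iφ/(4πR), with φ = 4.259 rad.
B = (4π×10⁻⁷ × 8.48 × 4.259) / (4π × 0.0248) = 1.46×10⁻⁴ T.

B ≈ 146 μT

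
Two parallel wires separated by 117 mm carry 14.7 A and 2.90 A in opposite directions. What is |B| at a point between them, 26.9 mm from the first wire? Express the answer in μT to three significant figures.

Each long wire gives B = μ₀I/(2πd). Distances are d₁ = 0.0269 m and d₂ = 0.0901 m.
B₁ = 1.09×10⁻⁴ T, B₂ = 6.44×10⁻⁶ T.
Between antiparallel currents both contributions point the same way, so they add. B = B₁ + B₂ = 1.09×10⁻⁴ + 6.44×10⁻⁶ = 1.16×10⁻⁴ T.

B ≈ 116 μT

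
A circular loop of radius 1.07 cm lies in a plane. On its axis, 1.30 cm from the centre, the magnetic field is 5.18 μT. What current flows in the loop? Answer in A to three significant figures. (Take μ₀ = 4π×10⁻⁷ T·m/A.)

On the axis of a loop, B = μ₀IR²/[2(R²+z²)^(3/2)], so I = 2B(R²+z²)^(3/2)/(μ₀R²).
R² + z² = 0.0001145 + 0.000169 = 0.0002835 m²; raised to 3/2 gives 4.77×10⁻⁶ m³.
I = 2 × 5.18×10⁻⁶ × 4.77×10⁻⁶ / (1.26×10⁻⁶ × 0.0001145) = 0.344 A.

I ≈ 0.344 A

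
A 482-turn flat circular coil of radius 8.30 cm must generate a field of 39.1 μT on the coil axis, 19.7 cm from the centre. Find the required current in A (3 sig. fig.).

I ≈ 0.183 A

For an N-turn coil, B = Nμ₀IR²/[2(R²+z²)^(3/2)] with R = 0.083 m, z = 0.197 m, so I = 2B(R²+z²)^(3/2)/(Nμ₀R²) = 2 × 3.91×10⁻⁵ × 9.77×10⁻³ / (482 × 4π×10⁻⁷ × 0.006889) = 0.183 A.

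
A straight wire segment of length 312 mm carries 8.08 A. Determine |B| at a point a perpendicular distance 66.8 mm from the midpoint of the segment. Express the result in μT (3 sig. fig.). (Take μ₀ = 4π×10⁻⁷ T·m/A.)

For a finite straight segment, B = (μ₀I/4πd)(sinθ₁ + sinθ₂), where θ₁, θ₂ are the angles from the perpendicular to each end.
The perpendicular from the point meets the wire at its midpoint, so each end is L/2 = 0.156 m away along the wire.
sinθ₁ = 0.156/√(0.156²+0.0668²) = 0.9193; sinθ₂ = 0.156/√(0.156²+0.0668²) = 0.9193.
B = (4π×10⁻⁷ × 8.08) / (4π × 0.0668) × (0.9193 + 0.9193) = 2.22×10⁻⁵ T.

B ≈ 22.2 μT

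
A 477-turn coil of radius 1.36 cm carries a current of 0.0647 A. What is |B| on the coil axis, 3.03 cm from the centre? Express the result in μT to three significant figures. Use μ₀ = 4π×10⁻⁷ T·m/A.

For an N-turn flat coil, B = Nμ₀IR²/[2(R²+z²)^(3/2)] with R = 0.0136 m, z = 0.0303 m.
B = 477 × 2.05×10⁻⁷ T = 9.79×10⁻⁵ T.

B ≈ 97.9 μT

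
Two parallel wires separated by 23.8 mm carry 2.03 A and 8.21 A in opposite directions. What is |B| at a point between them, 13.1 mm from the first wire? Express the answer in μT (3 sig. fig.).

B ≈ 184 μT

Each long wire gives B = μ₀I/(2πd). Distances are d₁ = 0.0131 m and d₂ = 0.0107 m.
B₁ = 3.10×10⁻⁵ T, B₂ = 1.53×10⁻⁴ T.
Between antiparallel currents both contributions point the same way, so they add. B = B₁ + B₂ = 3.10×10⁻⁵ + 1.53×10⁻⁴ = 1.84×10⁻⁴ T.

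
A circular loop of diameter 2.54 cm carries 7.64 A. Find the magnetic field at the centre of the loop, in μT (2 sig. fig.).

B ≈ 380 μT

At the centre of a circular loop the Biot–Savart law gives B = μ₀I/(2R) (so R = 0.0127 m).
B = (4π×10⁻⁷ × 7.64) / (2 × 0.0127) = 3.78×10⁻⁴ T.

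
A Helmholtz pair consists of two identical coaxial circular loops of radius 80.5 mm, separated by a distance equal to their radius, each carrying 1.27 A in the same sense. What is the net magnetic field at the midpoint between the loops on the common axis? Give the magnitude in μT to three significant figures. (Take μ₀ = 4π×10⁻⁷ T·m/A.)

B ≈ 14.2 μT

Each loop contributes B = μ₀IR²/[2(R²+z²)^(3/2)] on the axis, with z measured from that loop.
Loop 1 (z = 0.04025 m): B₁ = 7.09×10⁻⁶ T. Loop 2 (z = 0.04025 m): B₂ = 7.09×10⁻⁶ T.
The fields add: B = B₁ + B₂ = 1.42×10⁻⁵ T.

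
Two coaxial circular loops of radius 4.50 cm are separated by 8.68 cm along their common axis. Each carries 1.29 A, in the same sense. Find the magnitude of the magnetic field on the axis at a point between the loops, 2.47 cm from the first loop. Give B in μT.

Each loop contributes B = μ₀IR²/[2(R²+z²)^(3/2)] on the axis, with z measured from that loop.
Loop 1 (z = 0.0247 m): B₁ = 1.21×10⁻⁵ T. Loop 2 (z = 0.0621 m): B₂ = 3.64×10⁻⁶ T.
The fields add: B = B₁ + B₂ = 1.58×10⁻⁵ T.

B ≈ 15.8 μT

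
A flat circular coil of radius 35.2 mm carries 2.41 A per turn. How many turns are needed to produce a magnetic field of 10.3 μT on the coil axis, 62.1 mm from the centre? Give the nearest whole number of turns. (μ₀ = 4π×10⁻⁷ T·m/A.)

For an N-turn coil, B = Nμ₀IR²/[2(R²+z²)^(3/2)]. A single turn gives B₁ = 5.16×10⁻⁶ T with R = 0.0352 m, z = 0.0621 m.
N = B/B₁ = 1.03×10⁻⁵ / 5.16×10⁻⁶ = 2.00.

N = 2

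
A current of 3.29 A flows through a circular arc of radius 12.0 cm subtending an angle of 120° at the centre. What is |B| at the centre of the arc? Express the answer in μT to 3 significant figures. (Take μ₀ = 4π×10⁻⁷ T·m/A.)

The Biot–Savart field of a circular arc at its centre is B = μ₀Iφ/(4πR), with φ = 2.094 rad.
B = (4π×10⁻⁷ × 3.29 × 2.094) / (4π × 0.12) = 5.74×10⁻⁶ T.

B ≈ 5.74 μT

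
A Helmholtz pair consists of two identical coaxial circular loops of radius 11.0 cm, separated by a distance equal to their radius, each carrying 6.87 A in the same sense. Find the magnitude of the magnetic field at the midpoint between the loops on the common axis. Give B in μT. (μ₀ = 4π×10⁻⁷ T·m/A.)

Each loop contributes B = μ₀IR²/[2(R²+z²)^(3/2)] on the axis, with z measured from that loop.
Loop 1 (z = 0.055 m): B₁ = 2.81×10⁻⁵ T. Loop 2 (z = 0.055 m): B₂ = 2.81×10⁻⁵ T.
The fields add: B = B₁ + B₂ = 5.62×10⁻⁵ T.

B ≈ 56.2 μT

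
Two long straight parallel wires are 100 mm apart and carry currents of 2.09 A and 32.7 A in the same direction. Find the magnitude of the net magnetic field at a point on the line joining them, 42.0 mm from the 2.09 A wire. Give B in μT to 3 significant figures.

B ≈ 103 μT

Each long wire gives B = μ₀I/(2πd). Distances are d₁ = 0.042 m and d₂ = 0.058 m.
B₁ = 9.95×10⁻⁶ T, B₂ = 1.13×10⁻⁴ T.
Between parallel currents the two contributions point in opposite directions, so they subtract. B = |B₁ − B₂| = |9.95×10⁻⁶ − 1.13×10⁻⁴| = 1.03×10⁻⁴ T.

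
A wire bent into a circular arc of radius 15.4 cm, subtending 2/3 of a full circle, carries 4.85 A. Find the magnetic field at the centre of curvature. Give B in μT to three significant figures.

The Biot–Savart field of a circular arc at its centre is B = μ₀Iφ/(4πR), with φ = 4.189 rad.
B = (4π×10⁻⁷ × 4.85 × 4.189) / (4π × 0.154) = 1.32×10⁻⁵ T.

B ≈ 13.2 μT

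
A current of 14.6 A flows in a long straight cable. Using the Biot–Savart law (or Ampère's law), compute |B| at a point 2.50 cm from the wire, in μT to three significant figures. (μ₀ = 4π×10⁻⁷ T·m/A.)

For an infinitely long straight wire, B = μ₀I/(2πd).
B = (4π×10⁻⁷ × 14.6) / (2π × 0.025) = 1.17×10⁻⁴ T.

B ≈ 117 μT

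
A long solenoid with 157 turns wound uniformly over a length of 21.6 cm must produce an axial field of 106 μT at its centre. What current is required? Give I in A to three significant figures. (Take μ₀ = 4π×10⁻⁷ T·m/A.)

Inside a long solenoid B = μ₀nI with n = 726.9 m⁻¹, so I = B/(μ₀n).
I = 1.06×10⁻⁴ / (4π×10⁻⁷ × 726.9) = 0.116 A.

I ≈ 0.116 A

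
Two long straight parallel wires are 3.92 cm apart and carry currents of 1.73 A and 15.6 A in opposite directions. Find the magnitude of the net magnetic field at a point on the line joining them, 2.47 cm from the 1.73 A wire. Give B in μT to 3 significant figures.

B ≈ 229 μT

Each long wire gives B = μ₀I/(2πd). Distances are d₁ = 0.0247 m and d₂ = 0.0145 m.
B₁ = 1.40×10⁻⁵ T, B₂ = 2.15×10⁻⁴ T.
Between antiparallel currents both contributions point the same way, so they add. B = B₁ + B₂ = 1.40×10⁻⁵ + 2.15×10⁻⁴ = 2.29×10⁻⁴ T.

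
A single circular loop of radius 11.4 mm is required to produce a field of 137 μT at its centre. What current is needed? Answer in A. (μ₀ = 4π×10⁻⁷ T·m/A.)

At the centre of a circular loop B = μ₀I/(2R), so I = 2RB/μ₀.
With R = 0.0114 m, I = 2 × 0.0114 × 1.37×10⁻⁴ / (4π×10⁻⁷) = 2.49 A.

I ≈ 2.49 A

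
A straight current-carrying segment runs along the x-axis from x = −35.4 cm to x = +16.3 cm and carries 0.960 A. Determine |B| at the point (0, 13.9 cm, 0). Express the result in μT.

B ≈ 1.17 μT

For a finite straight segment, B = (μ₀I/4πd)(sinθ₁ + sinθ₂), where θ₁, θ₂ are the angles from the perpendicular to each end.
The perpendicular distance is d = 0.139 m; the end-offsets along the wire are a = 0.354 m and b = 0.163 m.
sinθ₁ = 0.354/√(0.354²+0.139²) = 0.9308; sinθ₂ = 0.163/√(0.163²+0.139²) = 0.7609.
B = (4π×10⁻⁷ × 0.960) / (4π × 0.139) × (0.9308 + 0.7609) = 1.17×10⁻⁶ T.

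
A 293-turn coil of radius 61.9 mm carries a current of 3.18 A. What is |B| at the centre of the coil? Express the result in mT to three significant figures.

For an N-turn flat coil, B = Nμ₀I/(2R) with R = 0.0619 m.
B = 293 × 3.23×10⁻⁵ T = 9.46×10⁻³ T.

B ≈ 9.46 mT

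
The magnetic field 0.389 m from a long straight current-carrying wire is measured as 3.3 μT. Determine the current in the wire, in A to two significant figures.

For a long straight wire B = μ₀I/(2πd), so I = 2πdB/μ₀.
I = 2π × 0.389 × 3.30×10⁻⁶ / (4π×10⁻⁷) = 6.42 A.

I ≈ 6.4 A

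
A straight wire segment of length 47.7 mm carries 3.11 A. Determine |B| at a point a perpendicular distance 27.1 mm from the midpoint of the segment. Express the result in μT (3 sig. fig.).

B ≈ 15.2 μT

For a finite straight segment, B = (μ₀I/4πd)(sinθ₁ + sinθ₂), where θ₁, θ₂ are the angles from the perpendicular to each end.
The perpendicular from the point meets the wire at its midpoint, so each end is L/2 = 0.02385 m away along the wire.
sinθ₁ = 0.02385/√(0.02385²+0.0271²) = 0.6607; sinθ₂ = 0.02385/√(0.02385²+0.0271²) = 0.6607.
B = (4π×10⁻⁷ × 3.11) / (4π × 0.0271) × (0.6607 + 0.6607) = 1.52×10⁻⁵ T.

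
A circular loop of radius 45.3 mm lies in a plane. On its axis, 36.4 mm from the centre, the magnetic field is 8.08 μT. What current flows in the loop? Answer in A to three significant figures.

On the axis of a loop, B = μ₀IR²/[2(R²+z²)^(3/2)], so I = 2B(R²+z²)^(3/2)/(μ₀R²).
R² + z² = 0.002052 + 0.001325 = 0.003377 m²; raised to 3/2 gives 1.96×10⁻⁴ m³.
I = 2 × 8.08×10⁻⁶ × 1.96×10⁻⁴ / (1.26×10⁻⁶ × 0.002052) = 1.23 A.

I ≈ 1.23 A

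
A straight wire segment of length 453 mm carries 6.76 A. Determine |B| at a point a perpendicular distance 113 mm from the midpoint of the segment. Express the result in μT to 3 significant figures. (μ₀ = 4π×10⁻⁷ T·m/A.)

B ≈ 10.7 μT

For a finite straight segment, B = (μ₀I/4πd)(sinθ₁ + sinθ₂), where θ₁, θ₂ are the angles from the perpendicular to each end.
The perpendicular from the point meets the wire at its midpoint, so each end is L/2 = 0.2265 m away along the wire.
sinθ₁ = 0.2265/√(0.2265²+0.113²) = 0.8948; sinθ₂ = 0.2265/√(0.2265²+0.113²) = 0.8948.
B = (4π×10⁻⁷ × 6.76) / (4π × 0.113) × (0.8948 + 0.8948) = 1.07×10⁻⁵ T.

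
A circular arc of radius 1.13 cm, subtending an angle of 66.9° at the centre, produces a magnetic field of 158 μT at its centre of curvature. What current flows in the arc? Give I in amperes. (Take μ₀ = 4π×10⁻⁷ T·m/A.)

I ≈ 15.3 A

For a circular arc, B = μ₀Iφ/(4πR) with φ in radians; here φ = 1.168 rad.
So I = 4πRB/(μ₀φ) = 4π × 0.0113 × 1.58×10⁻⁴ / (4π×10⁻⁷ × 1.168) = 15.3 A.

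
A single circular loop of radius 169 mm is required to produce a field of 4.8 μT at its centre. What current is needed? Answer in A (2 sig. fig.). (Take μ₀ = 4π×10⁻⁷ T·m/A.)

At the centre of a circular loop B = μ₀I/(2R), so I = 2RB/μ₀.
With R = 0.169 m, I = 2 × 0.169 × 4.80×10⁻⁶ / (4π×10⁻⁷) = 1.29 A.

I ≈ 1.3 A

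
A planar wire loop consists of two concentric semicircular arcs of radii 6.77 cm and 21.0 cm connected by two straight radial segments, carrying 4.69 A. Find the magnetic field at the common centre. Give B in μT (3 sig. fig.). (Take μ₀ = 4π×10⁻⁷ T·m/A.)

The radial connectors point toward the centre, so dl × r̂ = 0 and they contribute nothing.
Each semicircle gives μ₀I/(4R): inner arc 2.18×10⁻⁵ T, outer arc 7.02×10⁻⁶ T.
The two arcs carry current in opposite angular senses, so their fields oppose: B = |2.18×10⁻⁵ − 7.02×10⁻⁶| = 1.47×10⁻⁵ T.

B ≈ 14.7 μT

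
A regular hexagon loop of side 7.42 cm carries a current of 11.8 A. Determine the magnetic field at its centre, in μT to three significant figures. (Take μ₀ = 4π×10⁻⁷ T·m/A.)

Each side is a finite straight segment at perpendicular distance d = a/(2 tan(π/6)) = 0.06426 m from the centre, with end-angles ±π/6.
One side contributes B₁ = (μ₀I/4πd)·2 sin(π/6) = 1.84×10⁻⁵ T.
All 6 sides add in the same direction: B = 6 × 1.84×10⁻⁵ = 1.10×10⁻⁴ T.

B ≈ 110 μT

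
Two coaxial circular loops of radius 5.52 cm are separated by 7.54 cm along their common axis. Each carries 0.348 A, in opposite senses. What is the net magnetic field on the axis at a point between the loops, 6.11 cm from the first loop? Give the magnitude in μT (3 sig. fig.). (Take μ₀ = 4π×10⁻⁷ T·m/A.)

Each loop contributes B = μ₀IR²/[2(R²+z²)^(3/2)] on the axis, with z measured from that loop.
Loop 1 (z = 0.0611 m): B₁ = 1.19×10⁻⁶ T. Loop 2 (z = 0.0143 m): B₂ = 3.59×10⁻⁶ T.
The fields oppose: B = |B₁ − B₂| = 2.40×10⁻⁶ T.

B ≈ 2.40 μT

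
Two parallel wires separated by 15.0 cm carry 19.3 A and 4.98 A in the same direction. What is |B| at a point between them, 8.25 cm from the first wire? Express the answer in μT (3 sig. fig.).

B ≈ 32.0 μT

Each long wire gives B = μ₀I/(2πd). Distances are d₁ = 0.0825 m and d₂ = 0.0675 m.
B₁ = 4.68×10⁻⁵ T, B₂ = 1.48×10⁻⁵ T.
Between parallel currents the two contributions point in opposite directions, so they subtract. B = |B₁ − B₂| = |4.68×10⁻⁵ − 1.48×10⁻⁵| = 3.20×10⁻⁵ T.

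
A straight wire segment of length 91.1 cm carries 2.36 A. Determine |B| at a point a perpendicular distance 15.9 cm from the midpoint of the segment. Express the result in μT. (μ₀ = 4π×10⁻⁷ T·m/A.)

B ≈ 2.80 μT

For a finite straight segment, B = (μ₀I/4πd)(sinθ₁ + sinθ₂), where θ₁, θ₂ are the angles from the perpendicular to each end.
The perpendicular from the point meets the wire at its midpoint, so each end is L/2 = 0.4555 m away along the wire.
sinθ₁ = 0.4555/√(0.4555²+0.159²) = 0.9441; sinθ₂ = 0.4555/√(0.4555²+0.159²) = 0.9441.
B = (4π×10⁻⁷ × 2.36) / (4π × 0.159) × (0.9441 + 0.9441) = 2.80×10⁻⁶ T.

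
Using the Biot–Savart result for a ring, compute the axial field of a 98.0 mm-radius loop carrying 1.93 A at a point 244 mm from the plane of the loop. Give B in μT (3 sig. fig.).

B ≈ 0.641 μT

On the axis of a circular loop, B = μ₀IR² / [2(R²+z²)^(3/2)].
R² + z² = (0.098)² + (0.244)² = 0.06914 m², and (R²+z²)^(3/2) = 1.82×10⁻² m³.
B = (4π×10⁻⁷ × 1.93 × 0.009604) / (2 × 1.82×10⁻²) = 6.41×10⁻⁷ T.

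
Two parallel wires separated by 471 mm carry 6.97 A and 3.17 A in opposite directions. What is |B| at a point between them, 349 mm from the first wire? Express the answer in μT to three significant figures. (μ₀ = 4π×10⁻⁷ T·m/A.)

Each long wire gives B = μ₀I/(2πd). Distances are d₁ = 0.349 m and d₂ = 0.122 m.
B₁ = 3.99×10⁻⁶ T, B₂ = 5.20×10⁻⁶ T.
Between antiparallel currents both contributions point the same way, so they add. B = B₁ + B₂ = 3.99×10⁻⁶ + 5.20×10⁻⁶ = 9.19×10⁻⁶ T.

B ≈ 9.19 μT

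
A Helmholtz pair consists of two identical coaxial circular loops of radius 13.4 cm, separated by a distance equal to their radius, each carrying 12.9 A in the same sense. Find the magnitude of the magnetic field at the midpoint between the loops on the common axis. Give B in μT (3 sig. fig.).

Each loop contributes B = μ₀IR²/[2(R²+z²)^(3/2)] on the axis, with z measured from that loop.
Loop 1 (z = 0.067 m): B₁ = 4.33×10⁻⁵ T. Loop 2 (z = 0.067 m): B₂ = 4.33×10⁻⁵ T.
The fields add: B = B₁ + B₂ = 8.66×10⁻⁵ T.

B ≈ 86.6 μT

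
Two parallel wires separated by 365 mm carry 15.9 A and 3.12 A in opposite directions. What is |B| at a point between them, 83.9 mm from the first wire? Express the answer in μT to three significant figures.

Each long wire gives B = μ₀I/(2πd). Distances are d₁ = 0.0839 m and d₂ = 0.2811 m.
B₁ = 3.79×10⁻⁵ T, B₂ = 2.22×10⁻⁶ T.
Between antiparallel currents both contributions point the same way, so they add. B = B₁ + B₂ = 3.79×10⁻⁵ + 2.22×10⁻⁶ = 4.01×10⁻⁵ T.

B ≈ 40.1 μT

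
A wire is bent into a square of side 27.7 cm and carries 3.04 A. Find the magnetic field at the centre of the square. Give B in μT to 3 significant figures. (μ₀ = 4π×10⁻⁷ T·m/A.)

B ≈ 12.4 μT

Each side is a finite straight segment at perpendicular distance d = a/(2 tan(π/4)) = 0.1385 m from the centre, with end-angles ±π/4.
One side contributes B₁ = (μ₀I/4πd)·2 sin(π/4) = 3.10×10⁻⁶ T.
All 4 sides add in the same direction: B = 4 × 3.10×10⁻⁶ = 1.24×10⁻⁵ T.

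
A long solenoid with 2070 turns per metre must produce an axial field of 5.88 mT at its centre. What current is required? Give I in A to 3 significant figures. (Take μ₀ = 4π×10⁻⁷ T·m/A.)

I ≈ 2.26 A

Inside a long solenoid B = μ₀nI with n = 2070 m⁻¹, so I = B/(μ₀n).
I = 5.88×10⁻³ / (4π×10⁻⁷ × 2070) = 2.26 A.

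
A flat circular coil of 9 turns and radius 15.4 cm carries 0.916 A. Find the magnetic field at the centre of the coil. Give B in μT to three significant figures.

For an N-turn flat coil, B = Nμ₀I/(2R) with R = 0.154 m.
B = 9 × 3.74×10⁻⁶ T = 3.36×10⁻⁵ T.

B ≈ 33.6 μT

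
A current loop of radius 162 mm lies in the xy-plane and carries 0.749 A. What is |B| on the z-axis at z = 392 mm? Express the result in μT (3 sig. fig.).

B ≈ 0.162 μT

On the axis of a circular loop, B = μ₀IR² / [2(R²+z²)^(3/2)].
R² + z² = (0.162)² + (0.392)² = 0.1799 m², and (R²+z²)^(3/2) = 7.63×10⁻² m³.
B = (4π×10⁻⁷ × 0.749 × 0.02624) / (2 × 7.63×10⁻²) = 1.62×10⁻⁷ T.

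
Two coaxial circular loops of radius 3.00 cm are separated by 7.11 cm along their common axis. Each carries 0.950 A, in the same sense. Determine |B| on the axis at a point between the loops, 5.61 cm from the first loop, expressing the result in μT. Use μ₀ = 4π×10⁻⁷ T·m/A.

B ≈ 16.3 μT

Each loop contributes B = μ₀IR²/[2(R²+z²)^(3/2)] on the axis, with z measured from that loop.
Loop 1 (z = 0.0561 m): B₁ = 2.09×10⁻⁶ T. Loop 2 (z = 0.015 m): B₂ = 1.42×10⁻⁵ T.
The fields add: B = B₁ + B₂ = 1.63×10⁻⁵ T.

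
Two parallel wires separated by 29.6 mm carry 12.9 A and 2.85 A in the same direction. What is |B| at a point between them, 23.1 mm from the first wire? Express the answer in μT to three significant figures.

Each long wire gives B = μ₀I/(2πd). Distances are d₁ = 0.0231 m and d₂ = 0.0065 m.
B₁ = 1.12×10⁻⁴ T, B₂ = 8.77×10⁻⁵ T.
Between parallel currents the two contributions point in opposite directions, so they subtract. B = |B₁ − B₂| = |1.12×10⁻⁴ − 8.77×10⁻⁵| = 2.40×10⁻⁵ T.

B ≈ 24.0 μT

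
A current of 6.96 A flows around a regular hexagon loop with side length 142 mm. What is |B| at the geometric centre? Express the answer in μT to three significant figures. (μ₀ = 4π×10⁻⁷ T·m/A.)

Each side is a finite straight segment at perpendicular distance d = a/(2 tan(π/6)) = 0.123 m from the centre, with end-angles ±π/6.
One side contributes B₁ = (μ₀I/4πd)·2 sin(π/6) = 5.66×10⁻⁶ T.
All 6 sides add in the same direction: B = 6 × 5.66×10⁻⁶ = 3.40×10⁻⁵ T.

B ≈ 34.0 μT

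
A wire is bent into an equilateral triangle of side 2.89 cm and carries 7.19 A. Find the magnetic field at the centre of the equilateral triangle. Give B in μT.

B ≈ 448 μT

Each side is a finite straight segment at perpendicular distance d = a/(2 tan(π/3)) = 0.008343 m from the centre, with end-angles ±π/3.
One side contributes B₁ = (μ₀I/4πd)·2 sin(π/3) = 1.49×10⁻⁴ T.
All 3 sides add in the same direction: B = 3 × 1.49×10⁻⁴ = 4.48×10⁻⁴ T.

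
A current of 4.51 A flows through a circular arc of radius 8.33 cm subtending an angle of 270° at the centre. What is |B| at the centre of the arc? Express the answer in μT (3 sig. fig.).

The Biot–Savart field of a circular arc at its centre is B = μ₀Iφ/(4πR), with φ = 4.712 rad.
B = (4π×10⁻⁷ × 4.51 × 4.712) / (4π × 0.0833) = 2.55×10⁻⁵ T.

B ≈ 25.5 μT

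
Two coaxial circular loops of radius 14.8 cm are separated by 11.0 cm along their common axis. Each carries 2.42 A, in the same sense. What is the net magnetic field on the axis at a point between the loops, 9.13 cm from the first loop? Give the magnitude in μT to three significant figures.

B ≈ 16.4 μT

Each loop contributes B = μ₀IR²/[2(R²+z²)^(3/2)] on the axis, with z measured from that loop.
Loop 1 (z = 0.0913 m): B₁ = 6.33×10⁻⁶ T. Loop 2 (z = 0.0187 m): B₂ = 1.00×10⁻⁵ T.
The fields add: B = B₁ + B₂ = 1.64×10⁻⁵ T.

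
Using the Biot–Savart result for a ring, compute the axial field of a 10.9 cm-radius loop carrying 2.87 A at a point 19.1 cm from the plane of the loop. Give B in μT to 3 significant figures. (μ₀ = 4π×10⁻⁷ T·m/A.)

B ≈ 2.01 μT

On the axis of a circular loop, B = μ₀IR² / [2(R²+z²)^(3/2)].
R² + z² = (0.109)² + (0.191)² = 0.04836 m², and (R²+z²)^(3/2) = 1.06×10⁻² m³.
B = (4π×10⁻⁷ × 2.87 × 0.01188) / (2 × 1.06×10⁻²) = 2.01×10⁻⁶ T.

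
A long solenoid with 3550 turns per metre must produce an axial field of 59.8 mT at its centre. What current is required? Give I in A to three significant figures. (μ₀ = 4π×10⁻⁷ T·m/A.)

I ≈ 13.4 A

Inside a long solenoid B = μ₀nI with n = 3550 m⁻¹, so I = B/(μ₀n).
I = 5.98×10⁻² / (4π×10⁻⁷ × 3550) = 13.4 A.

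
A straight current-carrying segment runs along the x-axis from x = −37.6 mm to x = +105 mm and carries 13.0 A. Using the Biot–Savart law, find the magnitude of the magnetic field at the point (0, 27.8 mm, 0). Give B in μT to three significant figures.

B ≈ 82.8 μT

For a finite straight segment, B = (μ₀I/4πd)(sinθ₁ + sinθ₂), where θ₁, θ₂ are the angles from the perpendicular to each end.
The perpendicular distance is d = 0.0278 m; the end-offsets along the wire are a = 0.0376 m and b = 0.105 m.
sinθ₁ = 0.0376/√(0.0376²+0.0278²) = 0.8041; sinθ₂ = 0.105/√(0.105²+0.0278²) = 0.9667.
B = (4π×10⁻⁷ × 13.0) / (4π × 0.0278) × (0.8041 + 0.9667) = 8.28×10⁻⁵ T.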